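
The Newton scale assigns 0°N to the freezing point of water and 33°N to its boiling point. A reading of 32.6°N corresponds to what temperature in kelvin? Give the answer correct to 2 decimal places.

Linear interpolation between the fixed points: C = (32.6 - 0) × 100 / (33 - 0) = 98.7879°C.
Then 98.7879 + 273.15 = 371.94 K.

371.94 K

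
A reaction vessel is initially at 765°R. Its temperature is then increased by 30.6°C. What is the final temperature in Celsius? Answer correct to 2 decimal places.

182.45°C

Initial temperature in Celsius: (765 - 491.67) × 5/9 = 151.8500°C.
Final Celsius temperature: 151.8500 + 30.6000 = 182.4500°C.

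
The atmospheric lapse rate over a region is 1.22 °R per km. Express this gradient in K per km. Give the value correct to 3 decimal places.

The quantity depends on a temperature interval, so only the ratio of degree sizes applies; the offset between the scales is irrelevant.
A change of 1°R is a change of 5/9 K, so 1.22 × 5/9 = 0.678.

0.678 K/km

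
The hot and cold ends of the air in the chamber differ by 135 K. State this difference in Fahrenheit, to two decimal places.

For a temperature interval the offset drops out; only the factor 1.8 applies.
135 × 1.8 = 243.00.

243.00°F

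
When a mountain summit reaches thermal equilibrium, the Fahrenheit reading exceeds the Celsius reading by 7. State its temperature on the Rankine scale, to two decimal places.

435.42°R

Let x be the Fahrenheit reading; then the Celsius reading is 5/9·x - 17.7778.
(5/9·x - 17.7778) - x = -7  ⇒  (-4/9)·x = 97/9  ⇒  x = -24.2500°F.
In Celsius: (-24.25 - 32) × 5/9 = -31.2500°C.
In Rankine: -31.2500 × 1.8 + 491.67 = 435.42°R.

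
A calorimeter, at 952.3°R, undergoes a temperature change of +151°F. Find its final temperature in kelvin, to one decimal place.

Initial temperature in Celsius: (952.3 - 491.67) × 5/9 = 255.9056°C.
The 151°F change is an interval, so only the factor 5/9 applies: +151 × 5/9 = +83.8889°C.
Final Celsius temperature: 255.9056 + 83.8889 = 339.7944°C.
In kelvin: 339.7944 + 273.15 = 612.9 K.

612.9 K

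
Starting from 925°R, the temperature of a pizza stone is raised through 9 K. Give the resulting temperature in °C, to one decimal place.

249.7°C

Initial temperature in Celsius: (925 - 491.67) × 5/9 = 240.7389°C.
The 9 K change is an interval; Kelvin and Celsius degrees are the same size, so ΔC = +9°C.
Final Celsius temperature: 240.7389 + 9.0000 = 249.7389°C.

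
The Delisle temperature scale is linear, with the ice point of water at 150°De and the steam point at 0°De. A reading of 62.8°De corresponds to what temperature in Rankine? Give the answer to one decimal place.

Linear interpolation between the fixed points: C = (62.8 - 150) × 100 / (0 - 150) = 58.1333°C.
Then 58.1333 × 1.8 + 491.67 = 596.3°R.

596.3°R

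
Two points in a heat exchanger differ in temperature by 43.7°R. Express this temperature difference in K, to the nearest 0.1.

24.3 K

An interval of 1°R corresponds to 5/9 K.
43.7 × 5/9 = 24.3.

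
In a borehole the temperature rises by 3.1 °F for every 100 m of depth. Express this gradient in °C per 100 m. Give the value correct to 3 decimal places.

1.722 °C/100 m

The quantity depends on a temperature interval, so only the ratio of degree sizes applies; the offset between the scales is irrelevant.
A change of 1°F is a change of 5/9°C, so 3.1 × 5/9 = 1.722.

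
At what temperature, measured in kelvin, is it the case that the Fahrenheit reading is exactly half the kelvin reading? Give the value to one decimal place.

Let K be the kelvin reading. The Fahrenheit reading is F = 1.8·K - 459.67.
Require F = 0.5·K: 1.8·K - 459.67 = 0.5·K.
(1.3)·K = 459.67  ⇒  K = 353.6.

353.6 K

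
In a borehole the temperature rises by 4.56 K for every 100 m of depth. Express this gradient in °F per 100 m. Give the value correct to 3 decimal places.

8.208 °F/100 m

The quantity depends on a temperature interval, so only the ratio of degree sizes applies; the offset between the scales is irrelevant.
A change of 1 K is a change of 1.8°F, so 4.56 × 1.8 = 8.208.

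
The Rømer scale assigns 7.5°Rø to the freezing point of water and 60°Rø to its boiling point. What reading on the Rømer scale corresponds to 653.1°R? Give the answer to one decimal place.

54.6°Rø

First in Celsius: (653.1 - 491.67) × 5/9 = 89.6833°C.
Linearly onto the Rømer scale: 7.5 + (89.6833 / 100) × (60 - 7.5) = 54.6°Rø.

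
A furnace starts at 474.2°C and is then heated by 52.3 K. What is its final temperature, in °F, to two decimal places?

979.70°F

The 52.3 K change is an interval; Kelvin and Celsius degrees are the same size, so ΔC = +52.3°C.
Final Celsius temperature: 474.2000 + 52.3000 = 526.5000°C.
In Fahrenheit: 526.5000 × 1.8 + 32 = 979.70°F.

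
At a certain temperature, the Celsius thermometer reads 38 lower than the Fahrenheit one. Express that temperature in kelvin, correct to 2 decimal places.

280.65 K

Let x be the Fahrenheit reading; then the Celsius reading is 5/9·x - 17.7778.
(5/9·x - 17.7778) - x = -38  ⇒  (-4/9)·x = -20.2222  ⇒  x = 45.5000°F.
In Celsius: (45.5 - 32) × 5/9 = 7.5000°C.
In kelvin: 7.5000 + 273.15 = 280.65 K.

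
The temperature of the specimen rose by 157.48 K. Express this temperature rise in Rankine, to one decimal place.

Only the scale ratio 1.8 matters for a change in temperature.
157.48 × 1.8 = 283.5.

283.5°R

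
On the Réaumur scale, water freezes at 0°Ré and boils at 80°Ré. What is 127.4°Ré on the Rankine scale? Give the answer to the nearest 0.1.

778.3°R

Linear interpolation between the fixed points: C = (127.4 - 0) × 100 / (80 - 0) = 159.2500°C.
Then 159.2500 × 1.8 + 491.67 = 778.3°R.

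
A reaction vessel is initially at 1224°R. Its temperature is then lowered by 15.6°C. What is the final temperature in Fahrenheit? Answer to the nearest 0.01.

Initial temperature in Celsius: (1224 - 491.67) × 5/9 = 406.8500°C.
Final Celsius temperature: 406.8500 - 15.6000 = 391.2500°C.
In Fahrenheit: 391.2500 × 1.8 + 32 = 736.25°F.

736.25°F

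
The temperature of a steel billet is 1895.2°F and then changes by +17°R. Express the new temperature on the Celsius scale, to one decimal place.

1044.6°C

Initial temperature in Celsius: (1895.2 - 32) × 5/9 = 1035.1111°C.
The 17°R change is an interval, so only the factor 5/9 applies: +17 × 5/9 = +9.4444°C.
Final Celsius temperature: 1035.1111 + 9.4444 = 1044.5556°C.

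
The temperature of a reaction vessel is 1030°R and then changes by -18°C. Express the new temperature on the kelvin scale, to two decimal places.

554.22 K

Initial temperature in Celsius: (1030 - 491.67) × 5/9 = 299.0722°C.
Final Celsius temperature: 299.0722 - 18.0000 = 281.0722°C.
In kelvin: 281.0722 + 273.15 = 554.22 K.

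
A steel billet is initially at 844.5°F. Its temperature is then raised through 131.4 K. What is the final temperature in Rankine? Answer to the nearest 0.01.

1540.69°R

Initial temperature in Celsius: (844.5 - 32) × 5/9 = 451.3889°C.
The 131.4 K change is an interval; Kelvin and Celsius degrees are the same size, so ΔC = +131.4°C.
Final Celsius temperature: 451.3889 + 131.4000 = 582.7889°C.
In Rankine: 582.7889 × 1.8 + 491.67 = 1540.69°R.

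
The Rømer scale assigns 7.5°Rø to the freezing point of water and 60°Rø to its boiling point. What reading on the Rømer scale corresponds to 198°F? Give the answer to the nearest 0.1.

First in Celsius: (198 - 32) × 5/9 = 92.2222°C.
Linearly onto the Rømer scale: 7.5 + (92.2222 / 100) × (60 - 7.5) = 55.9°Rø.

55.9°Rø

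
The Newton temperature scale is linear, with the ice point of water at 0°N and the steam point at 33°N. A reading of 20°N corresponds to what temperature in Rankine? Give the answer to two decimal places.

Linear interpolation between the fixed points: C = (20 - 0) × 100 / (33 - 0) = 60.6061°C.
Then 60.6061 × 1.8 + 491.67 = 600.76°R.

600.76°R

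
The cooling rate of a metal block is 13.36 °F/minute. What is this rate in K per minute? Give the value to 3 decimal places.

7.422 K/minute

The quantity depends on a temperature interval, so only the ratio of degree sizes applies; the offset between the scales is irrelevant.
A change of 1°F is a change of 5/9 K, so 13.36 × 5/9 = 7.422.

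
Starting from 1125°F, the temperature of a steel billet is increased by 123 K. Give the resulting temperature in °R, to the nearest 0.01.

1806.07°R

Initial temperature in Celsius: (1125 - 32) × 5/9 = 607.2222°C.
The 123 K change is an interval; Kelvin and Celsius degrees are the same size, so ΔC = +123°C.
Final Celsius temperature: 607.2222 + 123.0000 = 730.2222°C.
In Rankine: 730.2222 × 1.8 + 491.67 = 1806.07°R.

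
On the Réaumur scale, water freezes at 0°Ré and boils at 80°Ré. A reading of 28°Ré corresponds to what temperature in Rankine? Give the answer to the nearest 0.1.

Linear interpolation between the fixed points: C = (28 - 0) × 100 / (80 - 0) = 35.0000°C.
Then 35.0000 × 1.8 + 491.67 = 554.7°R.

554.7°R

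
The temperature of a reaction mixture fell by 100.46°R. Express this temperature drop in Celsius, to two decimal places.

An interval of 1°R corresponds to 5/9°C.
100.46 × 5/9 = 55.81.

55.81°C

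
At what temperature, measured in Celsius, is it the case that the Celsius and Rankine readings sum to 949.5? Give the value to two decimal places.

163.51°C

Let C be the Celsius reading. The Rankine reading is R = 1.8·C + 491.67.
Require C + R = 949.5: (2.8)·C + 491.67 = 949.5.
C = (949.5 - 491.67) / (2.8) = 163.51.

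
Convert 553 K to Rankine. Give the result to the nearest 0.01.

In Celsius: 553 - 273.15 = 279.8500°C.
In Rankine: 279.8500 × 1.8 + 491.67 = 995.40°R.

995.40°R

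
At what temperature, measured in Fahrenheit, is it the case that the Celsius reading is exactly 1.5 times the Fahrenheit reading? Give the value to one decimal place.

Let F be the Fahrenheit reading. The Celsius reading is C = 5/9·F - 17.7778.
Require C = 1.5·F: 5/9·F - 17.7778 = 1.5·F.
(-17/18)·F = 17.7778  ⇒  F = -18.8.

-18.8°F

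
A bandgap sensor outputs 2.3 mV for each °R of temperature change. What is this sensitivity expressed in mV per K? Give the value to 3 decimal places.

Since only a temperature interval is involved, the additive offset between the scales drops out.
A change of 1 K is a change of 1.8°R, so per K the value is 2.3 × 1.8 = 4.140.

4.140 mV per K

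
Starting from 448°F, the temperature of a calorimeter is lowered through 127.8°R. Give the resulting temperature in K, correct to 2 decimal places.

Initial temperature in Celsius: (448 - 32) × 5/9 = 231.1111°C.
The 127.8°R change is an interval, so only the factor 5/9 applies: -127.8 × 5/9 = -71.0000°C.
Final Celsius temperature: 231.1111 - 71.0000 = 160.1111°C.
In kelvin: 160.1111 + 273.15 = 433.26 K.

433.26 K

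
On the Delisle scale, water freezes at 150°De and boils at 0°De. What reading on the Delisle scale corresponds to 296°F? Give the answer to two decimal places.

-70.00°De

First in Celsius: (296 - 32) × 5/9 = 146.6667°C.
Linearly onto the Delisle scale: 150 + (146.6667 / 100) × (0 - 150) = -70.00°De.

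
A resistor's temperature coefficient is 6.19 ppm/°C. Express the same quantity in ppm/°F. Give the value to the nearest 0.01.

The quantity depends on a temperature interval, so only the ratio of degree sizes applies; the offset between the scales is irrelevant.
A change of 1°F is a change of 5/9°C, so per °F the value is 6.19 × 5/9 = 3.44.

3.44 ppm/°F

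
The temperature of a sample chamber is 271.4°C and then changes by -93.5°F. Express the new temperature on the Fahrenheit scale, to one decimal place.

427.0°F

The 93.5°F change is an interval, so only the factor 5/9 applies: -93.5 × 5/9 = -51.9444°C.
Final Celsius temperature: 271.4000 - 51.9444 = 219.4556°C.
In Fahrenheit: 219.4556 × 1.8 + 32 = 427.0°F.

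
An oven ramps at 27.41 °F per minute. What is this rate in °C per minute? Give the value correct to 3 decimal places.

The quantity depends on a temperature interval, so only the ratio of degree sizes applies; the offset between the scales is irrelevant.
A change of 1°F is a change of 5/9°C, so 27.41 × 5/9 = 15.228.

15.228 °C/minute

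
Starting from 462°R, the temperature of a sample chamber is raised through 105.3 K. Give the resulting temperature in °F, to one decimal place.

Initial temperature in Celsius: (462 - 491.67) × 5/9 = -16.4833°C.
The 105.3 K change is an interval; Kelvin and Celsius degrees are the same size, so ΔC = +105.3°C.
Final Celsius temperature: -16.4833 + 105.3000 = 88.8167°C.
In Fahrenheit: 88.8167 × 1.8 + 32 = 191.9°F.

191.9°F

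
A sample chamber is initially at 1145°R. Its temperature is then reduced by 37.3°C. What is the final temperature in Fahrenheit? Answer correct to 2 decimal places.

Initial temperature in Celsius: (1145 - 491.67) × 5/9 = 362.9611°C.
Final Celsius temperature: 362.9611 - 37.3000 = 325.6611°C.
In Fahrenheit: 325.6611 × 1.8 + 32 = 618.19°F.

618.19°F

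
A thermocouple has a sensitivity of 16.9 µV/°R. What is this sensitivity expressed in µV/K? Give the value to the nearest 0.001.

The quantity depends on a temperature interval, so only the ratio of degree sizes applies; the offset between the scales is irrelevant.
A change of 1 K is a change of 1.8°R, so per K the value is 16.9 × 1.8 = 30.420.

30.420 µV/K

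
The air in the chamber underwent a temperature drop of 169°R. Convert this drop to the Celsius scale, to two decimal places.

For a temperature interval the offset drops out; only the factor 5/9 applies.
169 × 5/9 = 93.89.

93.89°C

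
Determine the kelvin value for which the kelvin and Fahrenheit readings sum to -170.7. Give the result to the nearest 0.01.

103.20 K

Let K be the kelvin reading. The Fahrenheit reading is F = 1.8·K - 459.67.
Require K + F = -170.7: (2.8)·K - 459.67 = -170.7.
K = (-170.7 + 459.67) / (2.8) = 103.20.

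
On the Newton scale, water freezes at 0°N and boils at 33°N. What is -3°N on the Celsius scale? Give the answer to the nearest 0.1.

Linear interpolation between the fixed points: C = (-3 - 0) × 100 / (33 - 0) = -9.0909°C.

-9.1°C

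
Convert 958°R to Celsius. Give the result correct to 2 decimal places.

259.07°C

In Celsius: (958 - 491.67) × 5/9 = 259.0722°C.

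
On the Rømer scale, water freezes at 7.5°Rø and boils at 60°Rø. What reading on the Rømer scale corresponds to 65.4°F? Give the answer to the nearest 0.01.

First in Celsius: (65.4 - 32) × 5/9 = 18.5556°C.
Linearly onto the Rømer scale: 7.5 + (18.5556 / 100) × (60 - 7.5) = 17.24°Rø.

17.24°Rø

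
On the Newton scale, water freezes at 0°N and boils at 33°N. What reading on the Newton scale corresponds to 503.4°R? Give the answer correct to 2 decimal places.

First in Celsius: (503.4 - 491.67) × 5/9 = 6.5167°C.
Linearly onto the Newton scale: 0 + (6.5167 / 100) × (33 - 0) = 2.15°N.

2.15°N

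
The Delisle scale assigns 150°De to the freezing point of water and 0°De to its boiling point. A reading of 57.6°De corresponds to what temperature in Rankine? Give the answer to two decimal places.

602.55°R

Linear interpolation between the fixed points: C = (57.6 - 150) × 100 / (0 - 150) = 61.6000°C.
Then 61.6000 × 1.8 + 491.67 = 602.55°R.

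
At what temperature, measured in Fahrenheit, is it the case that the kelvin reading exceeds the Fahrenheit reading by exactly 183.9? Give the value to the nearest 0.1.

160.8°F

Let F be the Fahrenheit reading. The kelvin reading is K = 5/9·F + 255.372.
Require K - F = 183.9: (-4/9)·F + 255.372 = 183.9.
F = (183.9 - 255.372) / (-4/9) = 160.8.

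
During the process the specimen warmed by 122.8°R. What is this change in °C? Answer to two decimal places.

68.22°C

Only the scale ratio 5/9 matters for a change in temperature.
122.8 × 5/9 = 68.22.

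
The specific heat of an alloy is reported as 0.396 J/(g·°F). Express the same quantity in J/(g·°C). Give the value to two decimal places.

0.71 J/(g·°C)

Since only a temperature interval is involved, the additive offset between the scales drops out.
A change of 1°C is a change of 1.8°F, so per °C the value is 0.396 × 1.8 = 0.71.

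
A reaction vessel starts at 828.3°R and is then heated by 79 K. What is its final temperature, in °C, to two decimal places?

266.02°C

Initial temperature in Celsius: (828.3 - 491.67) × 5/9 = 187.0167°C.
The 79 K change is an interval; Kelvin and Celsius degrees are the same size, so ΔC = +79°C.
Final Celsius temperature: 187.0167 + 79.0000 = 266.0167°C.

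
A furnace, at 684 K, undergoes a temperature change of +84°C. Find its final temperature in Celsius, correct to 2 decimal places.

494.85°C

Initial temperature in Celsius: 684 - 273.15 = 410.8500°C.
Final Celsius temperature: 410.8500 + 84.0000 = 494.8500°C.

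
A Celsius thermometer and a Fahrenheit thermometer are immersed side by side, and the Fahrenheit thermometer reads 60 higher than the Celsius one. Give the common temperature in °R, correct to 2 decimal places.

554.67°R

Let x be the Celsius reading; then the Fahrenheit reading is 1.8·x + 32.
(1.8·x + 32) - x = 60  ⇒  (0.8)·x = 28  ⇒  x = 35.0000°C.
In Rankine: 35.0000 × 1.8 + 491.67 = 554.67°R.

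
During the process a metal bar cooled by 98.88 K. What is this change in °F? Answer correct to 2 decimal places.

177.98°F

For a temperature interval the offset drops out; only the factor 1.8 applies.
98.88 × 1.8 = 177.98.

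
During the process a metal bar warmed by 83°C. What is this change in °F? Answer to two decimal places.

For a temperature interval the offset drops out; only the factor 1.8 applies.
83 × 1.8 = 149.40.

149.40°F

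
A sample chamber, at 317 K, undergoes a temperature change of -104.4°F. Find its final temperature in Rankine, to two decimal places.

466.20°R

Initial temperature in Celsius: 317 - 273.15 = 43.8500°C.
The 104.4°F change is an interval, so only the factor 5/9 applies: -104.4 × 5/9 = -58.0000°C.
Final Celsius temperature: 43.8500 - 58.0000 = -14.1500°C.
In Rankine: -14.1500 × 1.8 + 491.67 = 466.20°R.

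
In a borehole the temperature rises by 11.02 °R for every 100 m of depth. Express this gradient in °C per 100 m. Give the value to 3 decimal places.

The quantity depends on a temperature interval, so only the ratio of degree sizes applies; the offset between the scales is irrelevant.
A change of 1°R is a change of 5/9°C, so 11.02 × 5/9 = 6.122.

6.122 °C/100 m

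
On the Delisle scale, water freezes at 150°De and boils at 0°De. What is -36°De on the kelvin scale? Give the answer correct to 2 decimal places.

Linear interpolation between the fixed points: C = (-36 - 150) × 100 / (0 - 150) = 124.0000°C.
Then 124.0000 + 273.15 = 397.15 K.

397.15 K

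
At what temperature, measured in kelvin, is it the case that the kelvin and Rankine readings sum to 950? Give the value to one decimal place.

Let K be the kelvin reading. The Rankine reading is R = 1.8·K.
Require K + R = 950: (2.8)·K = 950.
K = (950) / (2.8) = 339.3.

339.3 K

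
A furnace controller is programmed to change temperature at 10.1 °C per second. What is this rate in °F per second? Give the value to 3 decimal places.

Since only a temperature interval is involved, the additive offset between the scales drops out.
A change of 1°C is a change of 1.8°F, so 10.1 × 1.8 = 18.180.

18.180 °F/second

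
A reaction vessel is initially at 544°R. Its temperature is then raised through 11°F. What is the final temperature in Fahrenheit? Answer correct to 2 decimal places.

Initial temperature in Celsius: (544 - 491.67) × 5/9 = 29.0722°C.
The 11°F change is an interval, so only the factor 5/9 applies: +11 × 5/9 = +6.1111°C.
Final Celsius temperature: 29.0722 + 6.1111 = 35.1833°C.
In Fahrenheit: 35.1833 × 1.8 + 32 = 95.33°F.

95.33°F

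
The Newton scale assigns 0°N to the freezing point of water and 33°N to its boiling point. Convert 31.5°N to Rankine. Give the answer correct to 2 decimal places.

Linear interpolation between the fixed points: C = (31.5 - 0) × 100 / (33 - 0) = 95.4545°C.
Then 95.4545 × 1.8 + 491.67 = 663.49°R.

663.49°R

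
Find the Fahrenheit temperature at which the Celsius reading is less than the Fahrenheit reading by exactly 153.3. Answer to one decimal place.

Let F be the Fahrenheit reading. The Celsius reading is C = 5/9·F - 17.7778.
Require C - F = -153.3: (-4/9)·F - 17.7778 = -153.3.
F = (-153.3 + 17.7778) / (-4/9) = 304.9.

304.9°F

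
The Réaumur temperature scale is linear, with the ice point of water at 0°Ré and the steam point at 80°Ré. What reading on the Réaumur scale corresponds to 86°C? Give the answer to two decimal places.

Linearly onto the Réaumur scale: 0 + (86.0000 / 100) × (80 - 0) = 68.80°Ré.

68.80°Ré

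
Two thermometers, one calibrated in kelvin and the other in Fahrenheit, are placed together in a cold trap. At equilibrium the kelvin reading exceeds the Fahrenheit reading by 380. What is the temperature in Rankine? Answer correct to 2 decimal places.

179.26°R

Let x be the kelvin reading; then the Fahrenheit reading is 1.8·x - 459.67.
(1.8·x - 459.67) - x = -380  ⇒  (0.8)·x = 79.67  ⇒  x = 99.5875 K.
In Celsius: 99.5875 - 273.15 = -173.5625°C.
In Rankine: -173.5625 × 1.8 + 491.67 = 179.26°R.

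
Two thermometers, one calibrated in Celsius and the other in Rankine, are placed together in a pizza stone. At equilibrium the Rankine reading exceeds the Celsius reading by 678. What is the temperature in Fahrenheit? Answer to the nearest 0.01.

Let x be the Celsius reading; then the Rankine reading is 1.8·x + 491.67.
(1.8·x + 491.67) - x = 678  ⇒  (0.8)·x = 186.33  ⇒  x = 232.9125°C.
In Fahrenheit: 232.9125 × 1.8 + 32 = 451.24°F.

451.24°F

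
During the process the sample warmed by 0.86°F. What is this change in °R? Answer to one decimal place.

Fahrenheit and Rankine degrees are the same size, so the interval is unchanged: 0.9.

0.9°R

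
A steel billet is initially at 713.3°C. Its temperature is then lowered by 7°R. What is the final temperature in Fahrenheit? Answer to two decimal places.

The 7°R change is an interval, so only the factor 5/9 applies: -7 × 5/9 = -3.8889°C.
Final Celsius temperature: 713.3000 - 3.8889 = 709.4111°C.
In Fahrenheit: 709.4111 × 1.8 + 32 = 1308.94°F.

1308.94°F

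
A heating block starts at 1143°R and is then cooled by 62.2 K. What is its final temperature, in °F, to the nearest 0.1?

571.4°F

Initial temperature in Celsius: (1143 - 491.67) × 5/9 = 361.8500°C.
The 62.2 K change is an interval; Kelvin and Celsius degrees are the same size, so ΔC = -62.2°C.
Final Celsius temperature: 361.8500 - 62.2000 = 299.6500°C.
In Fahrenheit: 299.6500 × 1.8 + 32 = 571.4°F.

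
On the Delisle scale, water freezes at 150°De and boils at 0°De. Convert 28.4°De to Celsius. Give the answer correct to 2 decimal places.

Linear interpolation between the fixed points: C = (28.4 - 150) × 100 / (0 - 150) = 81.0667°C.

81.07°C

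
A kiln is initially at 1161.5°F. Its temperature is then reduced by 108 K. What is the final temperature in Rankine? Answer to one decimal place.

1426.8°R

Initial temperature in Celsius: (1161.5 - 32) × 5/9 = 627.5000°C.
The 108 K change is an interval; Kelvin and Celsius degrees are the same size, so ΔC = -108°C.
Final Celsius temperature: 627.5000 - 108.0000 = 519.5000°C.
In Rankine: 519.5000 × 1.8 + 491.67 = 1426.8°R.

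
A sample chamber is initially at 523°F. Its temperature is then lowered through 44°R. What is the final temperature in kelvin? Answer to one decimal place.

521.5 K

Initial temperature in Celsius: (523 - 32) × 5/9 = 272.7778°C.
The 44°R change is an interval, so only the factor 5/9 applies: -44 × 5/9 = -24.4444°C.
Final Celsius temperature: 272.7778 - 24.4444 = 248.3333°C.
In kelvin: 248.3333 + 273.15 = 521.5 K.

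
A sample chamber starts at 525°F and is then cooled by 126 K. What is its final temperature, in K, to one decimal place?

421.0 K

Initial temperature in Celsius: (525 - 32) × 5/9 = 273.8889°C.
The 126 K change is an interval; Kelvin and Celsius degrees are the same size, so ΔC = -126°C.
Final Celsius temperature: 273.8889 - 126.0000 = 147.8889°C.
In kelvin: 147.8889 + 273.15 = 421.0 K.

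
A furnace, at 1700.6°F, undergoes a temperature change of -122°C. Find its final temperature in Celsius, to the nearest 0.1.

805.0°C

Initial temperature in Celsius: (1700.6 - 32) × 5/9 = 927.0000°C.
Final Celsius temperature: 927.0000 - 122.0000 = 805.0000°C.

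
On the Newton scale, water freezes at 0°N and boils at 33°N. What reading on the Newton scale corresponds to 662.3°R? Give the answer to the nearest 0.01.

31.28°N

First in Celsius: (662.3 - 491.67) × 5/9 = 94.7944°C.
Linearly onto the Newton scale: 0 + (94.7944 / 100) × (33 - 0) = 31.28°N.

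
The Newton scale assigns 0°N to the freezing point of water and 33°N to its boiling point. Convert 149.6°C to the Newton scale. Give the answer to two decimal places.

49.37°N

Linearly onto the Newton scale: 0 + (149.6000 / 100) × (33 - 0) = 49.37°N.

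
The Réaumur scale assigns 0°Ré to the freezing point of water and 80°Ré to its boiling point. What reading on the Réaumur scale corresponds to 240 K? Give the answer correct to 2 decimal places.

-26.52°Ré

First in Celsius: 240 - 273.15 = -33.1500°C.
Linearly onto the Réaumur scale: 0 + (-33.1500 / 100) × (80 - 0) = -26.52°Ré.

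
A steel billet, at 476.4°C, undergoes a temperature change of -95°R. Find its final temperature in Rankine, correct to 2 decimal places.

The 95°R change is an interval, so only the factor 5/9 applies: -95 × 5/9 = -52.7778°C.
Final Celsius temperature: 476.4000 - 52.7778 = 423.6222°C.
In Rankine: 423.6222 × 1.8 + 491.67 = 1254.19°R.

1254.19°R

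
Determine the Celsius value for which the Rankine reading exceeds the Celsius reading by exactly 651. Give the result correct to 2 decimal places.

199.16°C

Let C be the Celsius reading. The Rankine reading is R = 1.8·C + 491.67.
Require R - C = 651: (0.8)·C + 491.67 = 651.
C = (651 - 491.67) / (0.8) = 199.16.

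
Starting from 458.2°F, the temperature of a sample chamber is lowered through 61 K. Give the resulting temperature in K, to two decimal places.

Initial temperature in Celsius: (458.2 - 32) × 5/9 = 236.7778°C.
The 61 K change is an interval; Kelvin and Celsius degrees are the same size, so ΔC = -61°C.
Final Celsius temperature: 236.7778 - 61.0000 = 175.7778°C.
In kelvin: 175.7778 + 273.15 = 448.93 K.

448.93 K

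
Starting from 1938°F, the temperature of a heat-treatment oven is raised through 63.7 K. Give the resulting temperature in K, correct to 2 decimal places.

1395.74 K

Initial temperature in Celsius: (1938 - 32) × 5/9 = 1058.8889°C.
The 63.7 K change is an interval; Kelvin and Celsius degrees are the same size, so ΔC = +63.7°C.
Final Celsius temperature: 1058.8889 + 63.7000 = 1122.5889°C.
In kelvin: 1122.5889 + 273.15 = 1395.74 K.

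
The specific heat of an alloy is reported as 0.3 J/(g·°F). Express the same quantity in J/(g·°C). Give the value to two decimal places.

0.54 J/(g·°C)

The quantity depends on a temperature interval, so only the ratio of degree sizes applies; the offset between the scales is irrelevant.
A change of 1°C is a change of 1.8°F, so per °C the value is 0.3 × 1.8 = 0.54.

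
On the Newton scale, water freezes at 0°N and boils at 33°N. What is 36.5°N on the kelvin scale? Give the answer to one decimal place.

Linear interpolation between the fixed points: C = (36.5 - 0) × 100 / (33 - 0) = 110.6061°C.
Then 110.6061 + 273.15 = 383.8 K.

383.8 K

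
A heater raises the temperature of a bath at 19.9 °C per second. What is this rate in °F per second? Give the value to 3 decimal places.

35.820 °F/second

The quantity depends on a temperature interval, so only the ratio of degree sizes applies; the offset between the scales is irrelevant.
A change of 1°C is a change of 1.8°F, so 19.9 × 1.8 = 35.820.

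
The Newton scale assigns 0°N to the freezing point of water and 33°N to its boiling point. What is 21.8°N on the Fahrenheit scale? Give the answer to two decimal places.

Linear interpolation between the fixed points: C = (21.8 - 0) × 100 / (33 - 0) = 66.0606°C.
Then 66.0606 × 1.8 + 32 = 150.91°F.

150.91°F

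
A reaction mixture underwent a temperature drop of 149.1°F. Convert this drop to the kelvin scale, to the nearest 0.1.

82.8 K

For a temperature interval the offset drops out; only the factor 5/9 applies.
149.1 × 5/9 = 82.8.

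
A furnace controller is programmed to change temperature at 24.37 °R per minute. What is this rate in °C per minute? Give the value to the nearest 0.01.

13.54 °C/minute

The quantity depends on a temperature interval, so only the ratio of degree sizes applies; the offset between the scales is irrelevant.
A change of 1°R is a change of 5/9°C, so 24.37 × 5/9 = 13.54.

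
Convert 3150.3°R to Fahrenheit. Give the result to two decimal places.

2690.63°F

In Celsius: (3150.3 - 491.67) × 5/9 = 1477.0167°C.
In Fahrenheit: 1477.0167 × 1.8 + 32 = 2690.63°F.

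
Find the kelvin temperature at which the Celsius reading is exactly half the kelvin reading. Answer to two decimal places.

546.30 K

Let K be the kelvin reading. The Celsius reading is C = 1·K - 273.15.
Require C = 0.5·K: 1·K - 273.15 = 0.5·K.
(0.5)·K = 273.15  ⇒  K = 546.30.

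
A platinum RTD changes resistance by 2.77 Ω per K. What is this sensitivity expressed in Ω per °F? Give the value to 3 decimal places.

Since only a temperature interval is involved, the additive offset between the scales drops out.
A change of 1°F is a change of 5/9 K, so per °F the value is 2.77 × 5/9 = 1.539.

1.539 Ω per °F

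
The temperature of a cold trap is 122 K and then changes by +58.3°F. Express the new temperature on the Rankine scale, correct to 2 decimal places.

Initial temperature in Celsius: 122 - 273.15 = -151.1500°C.
The 58.3°F change is an interval, so only the factor 5/9 applies: +58.3 × 5/9 = +32.3889°C.
Final Celsius temperature: -151.1500 + 32.3889 = -118.7611°C.
In Rankine: -118.7611 × 1.8 + 491.67 = 277.90°R.

277.90°R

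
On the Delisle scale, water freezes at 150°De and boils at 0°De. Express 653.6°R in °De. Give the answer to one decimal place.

15.1°De

First in Celsius: (653.6 - 491.67) × 5/9 = 89.9611°C.
Linearly onto the Delisle scale: 150 + (89.9611 / 100) × (0 - 150) = 15.1°De.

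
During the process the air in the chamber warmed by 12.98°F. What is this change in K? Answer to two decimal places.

7.21 K

Only the scale ratio 5/9 matters for a change in temperature.
12.98 × 5/9 = 7.21.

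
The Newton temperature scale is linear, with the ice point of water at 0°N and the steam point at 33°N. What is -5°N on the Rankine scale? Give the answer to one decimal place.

464.4°R

Linear interpolation between the fixed points: C = (-5 - 0) × 100 / (33 - 0) = -15.1515°C.
Then -15.1515 × 1.8 + 491.67 = 464.4°R.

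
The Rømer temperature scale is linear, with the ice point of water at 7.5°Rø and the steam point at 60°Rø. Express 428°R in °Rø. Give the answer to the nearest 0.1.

-11.1°Rø

First in Celsius: (428 - 491.67) × 5/9 = -35.3722°C.
Linearly onto the Rømer scale: 7.5 + (-35.3722 / 100) × (60 - 7.5) = -11.1°Rø.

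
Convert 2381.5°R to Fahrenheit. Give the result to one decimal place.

In Celsius: (2381.5 - 491.67) × 5/9 = 1049.9056°C.
In Fahrenheit: 1049.9056 × 1.8 + 32 = 1921.8°F.

1921.8°F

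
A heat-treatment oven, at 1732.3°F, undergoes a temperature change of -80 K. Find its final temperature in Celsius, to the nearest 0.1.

Initial temperature in Celsius: (1732.3 - 32) × 5/9 = 944.6111°C.
The 80 K change is an interval; Kelvin and Celsius degrees are the same size, so ΔC = -80°C.
Final Celsius temperature: 944.6111 - 80.0000 = 864.6111°C.

864.6°C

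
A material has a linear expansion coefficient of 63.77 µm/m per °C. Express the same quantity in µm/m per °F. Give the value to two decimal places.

35.43 µm/m per °F

Since only a temperature interval is involved, the additive offset between the scales drops out.
A change of 1°F is a change of 5/9°C, so per °F the value is 63.77 × 5/9 = 35.43.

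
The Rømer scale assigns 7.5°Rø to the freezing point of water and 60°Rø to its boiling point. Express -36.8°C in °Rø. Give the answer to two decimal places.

Linearly onto the Rømer scale: 7.5 + (-36.8000 / 100) × (60 - 7.5) = -11.82°Rø.

-11.82°Rø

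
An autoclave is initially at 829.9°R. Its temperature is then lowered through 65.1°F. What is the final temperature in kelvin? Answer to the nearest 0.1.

Initial temperature in Celsius: (829.9 - 491.67) × 5/9 = 187.9056°C.
The 65.1°F change is an interval, so only the factor 5/9 applies: -65.1 × 5/9 = -36.1667°C.
Final Celsius temperature: 187.9056 - 36.1667 = 151.7389°C.
In kelvin: 151.7389 + 273.15 = 424.9 K.

424.9 K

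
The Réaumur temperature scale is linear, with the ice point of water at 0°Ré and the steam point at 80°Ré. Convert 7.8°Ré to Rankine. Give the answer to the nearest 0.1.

Linear interpolation between the fixed points: C = (7.8 - 0) × 100 / (80 - 0) = 9.7500°C.
Then 9.7500 × 1.8 + 491.67 = 509.2°R.

509.2°R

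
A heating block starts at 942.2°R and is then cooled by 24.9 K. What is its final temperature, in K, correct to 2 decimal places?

498.54 K

Initial temperature in Celsius: (942.2 - 491.67) × 5/9 = 250.2944°C.
The 24.9 K change is an interval; Kelvin and Celsius degrees are the same size, so ΔC = -24.9°C.
Final Celsius temperature: 250.2944 - 24.9000 = 225.3944°C.
In kelvin: 225.3944 + 273.15 = 498.54 K.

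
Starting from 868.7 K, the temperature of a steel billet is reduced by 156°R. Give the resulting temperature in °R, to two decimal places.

Initial temperature in Celsius: 868.7 - 273.15 = 595.5500°C.
The 156°R change is an interval, so only the factor 5/9 applies: -156 × 5/9 = -86.6667°C.
Final Celsius temperature: 595.5500 - 86.6667 = 508.8833°C.
In Rankine: 508.8833 × 1.8 + 491.67 = 1407.66°R.

1407.66°R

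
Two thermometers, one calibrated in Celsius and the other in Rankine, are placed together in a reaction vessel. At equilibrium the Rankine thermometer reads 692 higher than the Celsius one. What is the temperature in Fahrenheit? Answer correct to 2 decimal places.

482.74°F

Let x be the Celsius reading; then the Rankine reading is 1.8·x + 491.67.
(1.8·x + 491.67) - x = 692  ⇒  (0.8)·x = 200.33  ⇒  x = 250.4125°C.
In Fahrenheit: 250.4125 × 1.8 + 32 = 482.74°F.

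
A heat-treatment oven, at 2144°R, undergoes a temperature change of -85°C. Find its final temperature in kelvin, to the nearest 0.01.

1106.11 K

Initial temperature in Celsius: (2144 - 491.67) × 5/9 = 917.9611°C.
Final Celsius temperature: 917.9611 - 85.0000 = 832.9611°C.
In kelvin: 832.9611 + 273.15 = 1106.11 K.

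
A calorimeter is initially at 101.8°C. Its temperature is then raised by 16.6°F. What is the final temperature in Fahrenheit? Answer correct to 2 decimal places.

231.84°F

The 16.6°F change is an interval, so only the factor 5/9 applies: +16.6 × 5/9 = +9.2222°C.
Final Celsius temperature: 101.8000 + 9.2222 = 111.0222°C.
In Fahrenheit: 111.0222 × 1.8 + 32 = 231.84°F.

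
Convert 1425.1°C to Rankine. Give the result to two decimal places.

3056.85°R

In Rankine: 1425.1000 × 1.8 + 491.67 = 3056.85°R.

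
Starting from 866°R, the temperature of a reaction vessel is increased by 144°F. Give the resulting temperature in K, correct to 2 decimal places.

561.11 K

Initial temperature in Celsius: (866 - 491.67) × 5/9 = 207.9611°C.
The 144°F change is an interval, so only the factor 5/9 applies: +144 × 5/9 = +80.0000°C.
Final Celsius temperature: 207.9611 + 80.0000 = 287.9611°C.
In kelvin: 287.9611 + 273.15 = 561.11 K.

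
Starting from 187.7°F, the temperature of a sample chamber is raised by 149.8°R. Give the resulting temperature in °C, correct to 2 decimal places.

169.72°C

Initial temperature in Celsius: (187.7 - 32) × 5/9 = 86.5000°C.
The 149.8°R change is an interval, so only the factor 5/9 applies: +149.8 × 5/9 = +83.2222°C.
Final Celsius temperature: 86.5000 + 83.2222 = 169.7222°C.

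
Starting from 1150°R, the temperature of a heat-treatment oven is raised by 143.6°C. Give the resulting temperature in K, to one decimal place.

Initial temperature in Celsius: (1150 - 491.67) × 5/9 = 365.7389°C.
Final Celsius temperature: 365.7389 + 143.6000 = 509.3389°C.
In kelvin: 509.3389 + 273.15 = 782.5 K.

782.5 K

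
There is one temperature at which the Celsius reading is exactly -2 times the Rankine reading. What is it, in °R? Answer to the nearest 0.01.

106.88°R

Let R be the Rankine reading. The Celsius reading is C = 5/9·R - 273.15.
Require C = -2·R: 5/9·R - 273.15 = -2·R.
(23/9)·R = 273.15  ⇒  R = 106.88.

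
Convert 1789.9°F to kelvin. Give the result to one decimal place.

In Celsius: (1789.9 - 32) × 5/9 = 976.6111°C.
In kelvin: 976.6111 + 273.15 = 1249.8 K.

1249.8 K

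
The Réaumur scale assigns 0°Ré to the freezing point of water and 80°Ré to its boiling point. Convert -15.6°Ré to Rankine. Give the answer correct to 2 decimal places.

456.57°R

Linear interpolation between the fixed points: C = (-15.6 - 0) × 100 / (80 - 0) = -19.5000°C.
Then -19.5000 × 1.8 + 491.67 = 456.57°R.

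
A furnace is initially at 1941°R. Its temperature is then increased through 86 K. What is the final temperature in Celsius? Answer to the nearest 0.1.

Initial temperature in Celsius: (1941 - 491.67) × 5/9 = 805.1833°C.
The 86 K change is an interval; Kelvin and Celsius degrees are the same size, so ΔC = +86°C.
Final Celsius temperature: 805.1833 + 86.0000 = 891.1833°C.

891.2°C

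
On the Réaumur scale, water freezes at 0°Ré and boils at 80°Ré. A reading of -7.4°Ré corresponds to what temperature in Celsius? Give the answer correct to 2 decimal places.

Linear interpolation between the fixed points: C = (-7.4 - 0) × 100 / (80 - 0) = -9.2500°C.

-9.25°C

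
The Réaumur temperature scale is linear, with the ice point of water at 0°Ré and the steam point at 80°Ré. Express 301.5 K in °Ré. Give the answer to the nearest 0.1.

First in Celsius: 301.5 - 273.15 = 28.3500°C.
Linearly onto the Réaumur scale: 0 + (28.3500 / 100) × (80 - 0) = 22.7°Ré.

22.7°Ré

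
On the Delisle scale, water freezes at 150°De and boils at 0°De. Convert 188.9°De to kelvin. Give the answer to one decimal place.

247.2 K

Linear interpolation between the fixed points: C = (188.9 - 150) × 100 / (0 - 150) = -25.9333°C.
Then -25.9333 + 273.15 = 247.2 K.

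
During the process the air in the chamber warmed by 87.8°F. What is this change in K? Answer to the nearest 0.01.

For a temperature interval the offset drops out; only the factor 5/9 applies.
87.8 × 5/9 = 48.78.

48.78 K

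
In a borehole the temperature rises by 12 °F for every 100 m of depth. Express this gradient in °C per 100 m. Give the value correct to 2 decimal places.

6.67 °C/100 m

Since only a temperature interval is involved, the additive offset between the scales drops out.
A change of 1°F is a change of 5/9°C, so 12 × 5/9 = 6.67.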